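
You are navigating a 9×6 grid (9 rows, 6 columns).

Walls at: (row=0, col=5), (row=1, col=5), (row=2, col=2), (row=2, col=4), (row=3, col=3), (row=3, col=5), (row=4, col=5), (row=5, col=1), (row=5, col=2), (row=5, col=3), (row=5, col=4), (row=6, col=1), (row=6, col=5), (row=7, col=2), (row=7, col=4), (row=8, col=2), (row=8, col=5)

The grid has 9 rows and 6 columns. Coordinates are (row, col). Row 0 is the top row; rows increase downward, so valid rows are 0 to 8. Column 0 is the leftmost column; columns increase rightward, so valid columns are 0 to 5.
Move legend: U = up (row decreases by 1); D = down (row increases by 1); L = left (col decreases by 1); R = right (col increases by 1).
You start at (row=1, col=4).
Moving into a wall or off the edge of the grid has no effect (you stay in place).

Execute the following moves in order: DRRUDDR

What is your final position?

Start: (row=1, col=4)
  D (down): blocked, stay at (row=1, col=4)
  R (right): blocked, stay at (row=1, col=4)
  R (right): blocked, stay at (row=1, col=4)
  U (up): (row=1, col=4) -> (row=0, col=4)
  D (down): (row=0, col=4) -> (row=1, col=4)
  D (down): blocked, stay at (row=1, col=4)
  R (right): blocked, stay at (row=1, col=4)
Final: (row=1, col=4)

Answer: Final position: (row=1, col=4)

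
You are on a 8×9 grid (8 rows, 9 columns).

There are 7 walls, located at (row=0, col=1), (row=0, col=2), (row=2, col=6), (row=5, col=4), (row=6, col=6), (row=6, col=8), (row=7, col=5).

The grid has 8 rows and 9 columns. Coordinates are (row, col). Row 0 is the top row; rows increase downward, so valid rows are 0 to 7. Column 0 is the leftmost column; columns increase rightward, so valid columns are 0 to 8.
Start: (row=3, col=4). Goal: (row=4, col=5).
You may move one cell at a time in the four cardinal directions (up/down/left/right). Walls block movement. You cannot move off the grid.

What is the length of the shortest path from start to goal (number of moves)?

Answer: Shortest path length: 2

Derivation:
BFS from (row=3, col=4) until reaching (row=4, col=5):
  Distance 0: (row=3, col=4)
  Distance 1: (row=2, col=4), (row=3, col=3), (row=3, col=5), (row=4, col=4)
  Distance 2: (row=1, col=4), (row=2, col=3), (row=2, col=5), (row=3, col=2), (row=3, col=6), (row=4, col=3), (row=4, col=5)  <- goal reached here
One shortest path (2 moves): (row=3, col=4) -> (row=3, col=5) -> (row=4, col=5)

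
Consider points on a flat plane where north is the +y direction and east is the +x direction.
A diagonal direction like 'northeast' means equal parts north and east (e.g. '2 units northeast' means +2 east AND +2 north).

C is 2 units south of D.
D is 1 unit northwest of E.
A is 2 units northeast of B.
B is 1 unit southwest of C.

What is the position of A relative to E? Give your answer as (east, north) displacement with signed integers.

Answer: A is at (east=0, north=0) relative to E.

Derivation:
Place E at the origin (east=0, north=0).
  D is 1 unit northwest of E: delta (east=-1, north=+1); D at (east=-1, north=1).
  C is 2 units south of D: delta (east=+0, north=-2); C at (east=-1, north=-1).
  B is 1 unit southwest of C: delta (east=-1, north=-1); B at (east=-2, north=-2).
  A is 2 units northeast of B: delta (east=+2, north=+2); A at (east=0, north=0).
Therefore A relative to E: (east=0, north=0).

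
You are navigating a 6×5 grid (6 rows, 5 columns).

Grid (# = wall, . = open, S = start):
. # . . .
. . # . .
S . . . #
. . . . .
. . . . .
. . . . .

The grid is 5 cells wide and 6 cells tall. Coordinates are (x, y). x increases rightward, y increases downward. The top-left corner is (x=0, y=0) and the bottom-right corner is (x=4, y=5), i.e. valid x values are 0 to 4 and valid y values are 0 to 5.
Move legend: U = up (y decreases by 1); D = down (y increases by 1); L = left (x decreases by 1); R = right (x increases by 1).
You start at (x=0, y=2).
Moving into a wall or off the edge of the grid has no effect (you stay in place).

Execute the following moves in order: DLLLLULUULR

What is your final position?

Start: (x=0, y=2)
  D (down): (x=0, y=2) -> (x=0, y=3)
  [×4]L (left): blocked, stay at (x=0, y=3)
  U (up): (x=0, y=3) -> (x=0, y=2)
  L (left): blocked, stay at (x=0, y=2)
  U (up): (x=0, y=2) -> (x=0, y=1)
  U (up): (x=0, y=1) -> (x=0, y=0)
  L (left): blocked, stay at (x=0, y=0)
  R (right): blocked, stay at (x=0, y=0)
Final: (x=0, y=0)

Answer: Final position: (x=0, y=0)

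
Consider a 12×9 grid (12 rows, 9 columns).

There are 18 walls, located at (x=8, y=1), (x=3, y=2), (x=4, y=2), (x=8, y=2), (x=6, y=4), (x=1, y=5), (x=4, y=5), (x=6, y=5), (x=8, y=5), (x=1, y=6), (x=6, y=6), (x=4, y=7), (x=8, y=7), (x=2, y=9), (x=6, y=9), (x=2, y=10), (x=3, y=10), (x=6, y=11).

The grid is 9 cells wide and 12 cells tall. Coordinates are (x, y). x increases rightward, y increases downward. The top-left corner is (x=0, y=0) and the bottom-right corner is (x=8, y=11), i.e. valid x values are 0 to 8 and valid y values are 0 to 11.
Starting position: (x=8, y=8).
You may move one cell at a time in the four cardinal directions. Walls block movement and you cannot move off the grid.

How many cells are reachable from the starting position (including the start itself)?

Answer: Reachable cells: 90

Derivation:
BFS flood-fill from (x=8, y=8):
  Distance 0: (x=8, y=8)
  Distance 1: (x=7, y=8), (x=8, y=9)
  Distance 2: (x=7, y=7), (x=6, y=8), (x=7, y=9), (x=8, y=10)
  Distance 3: (x=7, y=6), (x=6, y=7), (x=5, y=8), (x=7, y=10), (x=8, y=11)
  Distance 4: (x=7, y=5), (x=8, y=6), (x=5, y=7), (x=4, y=8), (x=5, y=9), (x=6, y=10), (x=7, y=11)
  Distance 5: (x=7, y=4), (x=5, y=6), (x=3, y=8), (x=4, y=9), (x=5, y=10)
  Distance 6: (x=7, y=3), (x=8, y=4), (x=5, y=5), (x=4, y=6), (x=3, y=7), (x=2, y=8), (x=3, y=9), (x=4, y=10), (x=5, y=11)
  Distance 7: (x=7, y=2), (x=6, y=3), (x=8, y=3), (x=5, y=4), (x=3, y=6), (x=2, y=7), (x=1, y=8), (x=4, y=11)
  Distance 8: (x=7, y=1), (x=6, y=2), (x=5, y=3), (x=4, y=4), (x=3, y=5), (x=2, y=6), (x=1, y=7), (x=0, y=8), (x=1, y=9), (x=3, y=11)
  Distance 9: (x=7, y=0), (x=6, y=1), (x=5, y=2), (x=4, y=3), (x=3, y=4), (x=2, y=5), (x=0, y=7), (x=0, y=9), (x=1, y=10), (x=2, y=11)
  Distance 10: (x=6, y=0), (x=8, y=0), (x=5, y=1), (x=3, y=3), (x=2, y=4), (x=0, y=6), (x=0, y=10), (x=1, y=11)
  Distance 11: (x=5, y=0), (x=4, y=1), (x=2, y=3), (x=1, y=4), (x=0, y=5), (x=0, y=11)
  Distance 12: (x=4, y=0), (x=3, y=1), (x=2, y=2), (x=1, y=3), (x=0, y=4)
  Distance 13: (x=3, y=0), (x=2, y=1), (x=1, y=2), (x=0, y=3)
  Distance 14: (x=2, y=0), (x=1, y=1), (x=0, y=2)
  Distance 15: (x=1, y=0), (x=0, y=1)
  Distance 16: (x=0, y=0)
Total reachable: 90 (grid has 90 open cells total)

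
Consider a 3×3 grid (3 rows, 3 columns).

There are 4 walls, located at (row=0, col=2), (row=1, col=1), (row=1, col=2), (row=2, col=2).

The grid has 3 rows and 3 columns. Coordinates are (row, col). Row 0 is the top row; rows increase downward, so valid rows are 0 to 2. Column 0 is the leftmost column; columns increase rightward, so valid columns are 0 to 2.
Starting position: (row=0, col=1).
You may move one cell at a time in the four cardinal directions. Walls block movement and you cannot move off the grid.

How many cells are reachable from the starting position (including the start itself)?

BFS flood-fill from (row=0, col=1):
  Distance 0: (row=0, col=1)
  Distance 1: (row=0, col=0)
  Distance 2: (row=1, col=0)
  Distance 3: (row=2, col=0)
  Distance 4: (row=2, col=1)
Total reachable: 5 (grid has 5 open cells total)

Answer: Reachable cells: 5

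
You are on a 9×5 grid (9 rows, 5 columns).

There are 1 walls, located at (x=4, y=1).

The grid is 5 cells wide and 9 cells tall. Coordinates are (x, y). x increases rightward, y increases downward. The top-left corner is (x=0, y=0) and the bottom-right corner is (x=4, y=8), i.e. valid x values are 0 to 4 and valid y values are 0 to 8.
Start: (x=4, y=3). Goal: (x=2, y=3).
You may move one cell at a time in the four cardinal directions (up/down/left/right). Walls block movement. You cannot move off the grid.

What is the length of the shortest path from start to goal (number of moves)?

Answer: Shortest path length: 2

Derivation:
BFS from (x=4, y=3) until reaching (x=2, y=3):
  Distance 0: (x=4, y=3)
  Distance 1: (x=4, y=2), (x=3, y=3), (x=4, y=4)
  Distance 2: (x=3, y=2), (x=2, y=3), (x=3, y=4), (x=4, y=5)  <- goal reached here
One shortest path (2 moves): (x=4, y=3) -> (x=3, y=3) -> (x=2, y=3)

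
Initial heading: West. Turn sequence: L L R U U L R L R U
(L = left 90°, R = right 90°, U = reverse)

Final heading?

Answer: Final heading: North

Derivation:
Start: West
  L (left (90° counter-clockwise)) -> South
  L (left (90° counter-clockwise)) -> East
  R (right (90° clockwise)) -> South
  U (U-turn (180°)) -> North
  U (U-turn (180°)) -> South
  L (left (90° counter-clockwise)) -> East
  R (right (90° clockwise)) -> South
  L (left (90° counter-clockwise)) -> East
  R (right (90° clockwise)) -> South
  U (U-turn (180°)) -> North
Final: North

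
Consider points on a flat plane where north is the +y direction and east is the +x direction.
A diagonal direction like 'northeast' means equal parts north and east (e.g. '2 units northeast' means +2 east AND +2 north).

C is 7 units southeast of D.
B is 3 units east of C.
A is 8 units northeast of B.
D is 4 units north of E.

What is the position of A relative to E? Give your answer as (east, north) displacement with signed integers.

Answer: A is at (east=18, north=5) relative to E.

Derivation:
Place E at the origin (east=0, north=0).
  D is 4 units north of E: delta (east=+0, north=+4); D at (east=0, north=4).
  C is 7 units southeast of D: delta (east=+7, north=-7); C at (east=7, north=-3).
  B is 3 units east of C: delta (east=+3, north=+0); B at (east=10, north=-3).
  A is 8 units northeast of B: delta (east=+8, north=+8); A at (east=18, north=5).
Therefore A relative to E: (east=18, north=5).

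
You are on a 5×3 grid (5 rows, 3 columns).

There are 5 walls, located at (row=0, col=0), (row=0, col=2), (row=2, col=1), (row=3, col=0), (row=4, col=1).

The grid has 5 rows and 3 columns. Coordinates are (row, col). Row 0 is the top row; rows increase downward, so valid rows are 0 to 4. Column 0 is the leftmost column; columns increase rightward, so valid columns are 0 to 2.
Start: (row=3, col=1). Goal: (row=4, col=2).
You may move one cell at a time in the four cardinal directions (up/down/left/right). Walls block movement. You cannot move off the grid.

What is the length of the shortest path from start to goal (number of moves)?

Answer: Shortest path length: 2

Derivation:
BFS from (row=3, col=1) until reaching (row=4, col=2):
  Distance 0: (row=3, col=1)
  Distance 1: (row=3, col=2)
  Distance 2: (row=2, col=2), (row=4, col=2)  <- goal reached here
One shortest path (2 moves): (row=3, col=1) -> (row=3, col=2) -> (row=4, col=2)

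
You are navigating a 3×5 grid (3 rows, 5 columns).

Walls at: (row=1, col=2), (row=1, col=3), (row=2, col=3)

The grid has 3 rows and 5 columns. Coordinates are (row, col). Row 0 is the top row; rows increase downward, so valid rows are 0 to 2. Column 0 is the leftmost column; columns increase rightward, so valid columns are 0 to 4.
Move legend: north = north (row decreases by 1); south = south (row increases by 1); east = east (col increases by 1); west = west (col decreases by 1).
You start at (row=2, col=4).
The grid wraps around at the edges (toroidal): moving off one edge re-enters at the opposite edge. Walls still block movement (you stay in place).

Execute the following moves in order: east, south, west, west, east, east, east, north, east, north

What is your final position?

Start: (row=2, col=4)
  east (east): (row=2, col=4) -> (row=2, col=0)
  south (south): (row=2, col=0) -> (row=0, col=0)
  west (west): (row=0, col=0) -> (row=0, col=4)
  west (west): (row=0, col=4) -> (row=0, col=3)
  east (east): (row=0, col=3) -> (row=0, col=4)
  east (east): (row=0, col=4) -> (row=0, col=0)
  east (east): (row=0, col=0) -> (row=0, col=1)
  north (north): (row=0, col=1) -> (row=2, col=1)
  east (east): (row=2, col=1) -> (row=2, col=2)
  north (north): blocked, stay at (row=2, col=2)
Final: (row=2, col=2)

Answer: Final position: (row=2, col=2)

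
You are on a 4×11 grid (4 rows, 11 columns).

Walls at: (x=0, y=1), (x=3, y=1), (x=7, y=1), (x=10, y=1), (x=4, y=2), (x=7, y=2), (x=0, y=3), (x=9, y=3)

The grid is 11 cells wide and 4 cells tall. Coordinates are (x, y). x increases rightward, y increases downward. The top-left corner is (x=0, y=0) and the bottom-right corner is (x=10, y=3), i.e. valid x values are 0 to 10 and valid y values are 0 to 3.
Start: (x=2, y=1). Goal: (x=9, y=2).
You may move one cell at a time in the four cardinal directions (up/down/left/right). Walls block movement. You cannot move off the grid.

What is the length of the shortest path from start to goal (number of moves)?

BFS from (x=2, y=1) until reaching (x=9, y=2):
  Distance 0: (x=2, y=1)
  Distance 1: (x=2, y=0), (x=1, y=1), (x=2, y=2)
  Distance 2: (x=1, y=0), (x=3, y=0), (x=1, y=2), (x=3, y=2), (x=2, y=3)
  Distance 3: (x=0, y=0), (x=4, y=0), (x=0, y=2), (x=1, y=3), (x=3, y=3)
  Distance 4: (x=5, y=0), (x=4, y=1), (x=4, y=3)
  Distance 5: (x=6, y=0), (x=5, y=1), (x=5, y=3)
  Distance 6: (x=7, y=0), (x=6, y=1), (x=5, y=2), (x=6, y=3)
  Distance 7: (x=8, y=0), (x=6, y=2), (x=7, y=3)
  Distance 8: (x=9, y=0), (x=8, y=1), (x=8, y=3)
  Distance 9: (x=10, y=0), (x=9, y=1), (x=8, y=2)
  Distance 10: (x=9, y=2)  <- goal reached here
One shortest path (10 moves): (x=2, y=1) -> (x=2, y=0) -> (x=3, y=0) -> (x=4, y=0) -> (x=5, y=0) -> (x=6, y=0) -> (x=7, y=0) -> (x=8, y=0) -> (x=9, y=0) -> (x=9, y=1) -> (x=9, y=2)

Answer: Shortest path length: 10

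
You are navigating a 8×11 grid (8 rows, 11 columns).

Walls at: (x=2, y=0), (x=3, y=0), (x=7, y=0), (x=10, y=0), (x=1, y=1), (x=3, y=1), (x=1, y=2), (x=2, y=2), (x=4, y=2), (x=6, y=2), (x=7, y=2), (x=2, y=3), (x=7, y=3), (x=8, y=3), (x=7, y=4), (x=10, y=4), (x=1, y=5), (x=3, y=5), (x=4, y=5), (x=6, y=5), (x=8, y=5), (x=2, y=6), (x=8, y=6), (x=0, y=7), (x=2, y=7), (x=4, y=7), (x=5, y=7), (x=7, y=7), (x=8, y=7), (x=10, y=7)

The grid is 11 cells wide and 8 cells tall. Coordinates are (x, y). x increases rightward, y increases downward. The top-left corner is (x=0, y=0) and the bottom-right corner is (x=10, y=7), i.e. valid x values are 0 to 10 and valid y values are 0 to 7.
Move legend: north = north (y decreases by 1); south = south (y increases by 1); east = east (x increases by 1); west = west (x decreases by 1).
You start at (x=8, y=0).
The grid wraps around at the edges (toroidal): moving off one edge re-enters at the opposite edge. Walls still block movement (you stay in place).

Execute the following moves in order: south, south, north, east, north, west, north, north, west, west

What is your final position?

Answer: Final position: (x=8, y=0)

Derivation:
Start: (x=8, y=0)
  south (south): (x=8, y=0) -> (x=8, y=1)
  south (south): (x=8, y=1) -> (x=8, y=2)
  north (north): (x=8, y=2) -> (x=8, y=1)
  east (east): (x=8, y=1) -> (x=9, y=1)
  north (north): (x=9, y=1) -> (x=9, y=0)
  west (west): (x=9, y=0) -> (x=8, y=0)
  north (north): blocked, stay at (x=8, y=0)
  north (north): blocked, stay at (x=8, y=0)
  west (west): blocked, stay at (x=8, y=0)
  west (west): blocked, stay at (x=8, y=0)
Final: (x=8, y=0)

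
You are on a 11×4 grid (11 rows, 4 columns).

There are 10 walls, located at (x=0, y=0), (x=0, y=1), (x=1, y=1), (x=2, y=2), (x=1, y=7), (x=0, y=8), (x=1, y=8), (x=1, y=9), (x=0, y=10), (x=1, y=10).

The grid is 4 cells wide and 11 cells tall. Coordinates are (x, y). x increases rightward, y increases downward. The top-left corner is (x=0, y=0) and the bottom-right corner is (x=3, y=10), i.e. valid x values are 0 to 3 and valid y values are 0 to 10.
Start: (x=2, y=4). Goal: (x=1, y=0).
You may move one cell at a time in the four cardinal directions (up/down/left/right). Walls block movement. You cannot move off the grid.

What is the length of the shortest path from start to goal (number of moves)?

Answer: Shortest path length: 7

Derivation:
BFS from (x=2, y=4) until reaching (x=1, y=0):
  Distance 0: (x=2, y=4)
  Distance 1: (x=2, y=3), (x=1, y=4), (x=3, y=4), (x=2, y=5)
  Distance 2: (x=1, y=3), (x=3, y=3), (x=0, y=4), (x=1, y=5), (x=3, y=5), (x=2, y=6)
  Distance 3: (x=1, y=2), (x=3, y=2), (x=0, y=3), (x=0, y=5), (x=1, y=6), (x=3, y=6), (x=2, y=7)
  Distance 4: (x=3, y=1), (x=0, y=2), (x=0, y=6), (x=3, y=7), (x=2, y=8)
  Distance 5: (x=3, y=0), (x=2, y=1), (x=0, y=7), (x=3, y=8), (x=2, y=9)
  Distance 6: (x=2, y=0), (x=3, y=9), (x=2, y=10)
  Distance 7: (x=1, y=0), (x=3, y=10)  <- goal reached here
One shortest path (7 moves): (x=2, y=4) -> (x=3, y=4) -> (x=3, y=3) -> (x=3, y=2) -> (x=3, y=1) -> (x=2, y=1) -> (x=2, y=0) -> (x=1, y=0)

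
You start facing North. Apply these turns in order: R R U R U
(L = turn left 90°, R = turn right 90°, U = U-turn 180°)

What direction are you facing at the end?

Answer: Final heading: West

Derivation:
Start: North
  R (right (90° clockwise)) -> East
  R (right (90° clockwise)) -> South
  U (U-turn (180°)) -> North
  R (right (90° clockwise)) -> East
  U (U-turn (180°)) -> West
Final: West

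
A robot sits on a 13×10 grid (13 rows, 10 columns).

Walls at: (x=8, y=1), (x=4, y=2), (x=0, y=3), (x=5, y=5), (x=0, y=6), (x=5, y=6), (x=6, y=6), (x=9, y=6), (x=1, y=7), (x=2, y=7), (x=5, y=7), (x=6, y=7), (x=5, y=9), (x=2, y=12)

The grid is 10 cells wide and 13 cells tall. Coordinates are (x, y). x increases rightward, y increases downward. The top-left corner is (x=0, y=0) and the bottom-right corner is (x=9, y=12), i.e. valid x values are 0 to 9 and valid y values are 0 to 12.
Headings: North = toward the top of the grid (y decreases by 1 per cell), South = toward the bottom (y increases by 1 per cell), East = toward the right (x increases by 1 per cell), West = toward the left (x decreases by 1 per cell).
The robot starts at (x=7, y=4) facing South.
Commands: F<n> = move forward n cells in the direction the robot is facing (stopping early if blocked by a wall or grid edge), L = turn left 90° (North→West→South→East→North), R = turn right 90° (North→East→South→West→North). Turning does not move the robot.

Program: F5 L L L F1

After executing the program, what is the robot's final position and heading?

Start: (x=7, y=4), facing South
  F5: move forward 5, now at (x=7, y=9)
  L: turn left, now facing East
  L: turn left, now facing North
  L: turn left, now facing West
  F1: move forward 1, now at (x=6, y=9)
Final: (x=6, y=9), facing West

Answer: Final position: (x=6, y=9), facing West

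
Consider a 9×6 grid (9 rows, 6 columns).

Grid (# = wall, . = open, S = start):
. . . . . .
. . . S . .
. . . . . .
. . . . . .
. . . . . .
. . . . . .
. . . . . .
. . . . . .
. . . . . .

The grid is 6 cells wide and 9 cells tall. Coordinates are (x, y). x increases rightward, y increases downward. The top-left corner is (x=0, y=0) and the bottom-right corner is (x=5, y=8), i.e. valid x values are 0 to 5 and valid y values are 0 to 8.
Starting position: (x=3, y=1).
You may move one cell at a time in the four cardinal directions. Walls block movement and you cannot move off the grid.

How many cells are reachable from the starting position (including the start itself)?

Answer: Reachable cells: 54

Derivation:
BFS flood-fill from (x=3, y=1):
  Distance 0: (x=3, y=1)
  Distance 1: (x=3, y=0), (x=2, y=1), (x=4, y=1), (x=3, y=2)
  Distance 2: (x=2, y=0), (x=4, y=0), (x=1, y=1), (x=5, y=1), (x=2, y=2), (x=4, y=2), (x=3, y=3)
  Distance 3: (x=1, y=0), (x=5, y=0), (x=0, y=1), (x=1, y=2), (x=5, y=2), (x=2, y=3), (x=4, y=3), (x=3, y=4)
  Distance 4: (x=0, y=0), (x=0, y=2), (x=1, y=3), (x=5, y=3), (x=2, y=4), (x=4, y=4), (x=3, y=5)
  Distance 5: (x=0, y=3), (x=1, y=4), (x=5, y=4), (x=2, y=5), (x=4, y=5), (x=3, y=6)
  Distance 6: (x=0, y=4), (x=1, y=5), (x=5, y=5), (x=2, y=6), (x=4, y=6), (x=3, y=7)
  Distance 7: (x=0, y=5), (x=1, y=6), (x=5, y=6), (x=2, y=7), (x=4, y=7), (x=3, y=8)
  Distance 8: (x=0, y=6), (x=1, y=7), (x=5, y=7), (x=2, y=8), (x=4, y=8)
  Distance 9: (x=0, y=7), (x=1, y=8), (x=5, y=8)
  Distance 10: (x=0, y=8)
Total reachable: 54 (grid has 54 open cells total)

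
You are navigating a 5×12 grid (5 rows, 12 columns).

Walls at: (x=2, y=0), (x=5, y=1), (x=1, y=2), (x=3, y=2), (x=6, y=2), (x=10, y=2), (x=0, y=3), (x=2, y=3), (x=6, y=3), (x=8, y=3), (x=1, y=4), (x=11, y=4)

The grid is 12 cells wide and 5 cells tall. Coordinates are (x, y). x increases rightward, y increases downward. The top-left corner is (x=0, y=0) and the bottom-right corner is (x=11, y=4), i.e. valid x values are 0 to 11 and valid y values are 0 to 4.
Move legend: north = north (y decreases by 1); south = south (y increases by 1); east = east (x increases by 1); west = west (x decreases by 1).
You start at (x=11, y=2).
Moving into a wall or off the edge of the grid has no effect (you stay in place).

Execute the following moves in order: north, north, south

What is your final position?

Answer: Final position: (x=11, y=1)

Derivation:
Start: (x=11, y=2)
  north (north): (x=11, y=2) -> (x=11, y=1)
  north (north): (x=11, y=1) -> (x=11, y=0)
  south (south): (x=11, y=0) -> (x=11, y=1)
Final: (x=11, y=1)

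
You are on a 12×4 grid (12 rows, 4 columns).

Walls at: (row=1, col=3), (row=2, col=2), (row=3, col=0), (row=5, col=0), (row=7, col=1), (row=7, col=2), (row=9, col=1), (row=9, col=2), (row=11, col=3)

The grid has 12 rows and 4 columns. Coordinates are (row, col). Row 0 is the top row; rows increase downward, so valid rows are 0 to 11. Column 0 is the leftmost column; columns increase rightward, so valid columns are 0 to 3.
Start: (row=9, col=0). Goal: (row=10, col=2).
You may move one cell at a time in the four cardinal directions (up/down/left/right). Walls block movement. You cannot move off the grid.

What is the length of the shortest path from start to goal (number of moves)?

Answer: Shortest path length: 3

Derivation:
BFS from (row=9, col=0) until reaching (row=10, col=2):
  Distance 0: (row=9, col=0)
  Distance 1: (row=8, col=0), (row=10, col=0)
  Distance 2: (row=7, col=0), (row=8, col=1), (row=10, col=1), (row=11, col=0)
  Distance 3: (row=6, col=0), (row=8, col=2), (row=10, col=2), (row=11, col=1)  <- goal reached here
One shortest path (3 moves): (row=9, col=0) -> (row=10, col=0) -> (row=10, col=1) -> (row=10, col=2)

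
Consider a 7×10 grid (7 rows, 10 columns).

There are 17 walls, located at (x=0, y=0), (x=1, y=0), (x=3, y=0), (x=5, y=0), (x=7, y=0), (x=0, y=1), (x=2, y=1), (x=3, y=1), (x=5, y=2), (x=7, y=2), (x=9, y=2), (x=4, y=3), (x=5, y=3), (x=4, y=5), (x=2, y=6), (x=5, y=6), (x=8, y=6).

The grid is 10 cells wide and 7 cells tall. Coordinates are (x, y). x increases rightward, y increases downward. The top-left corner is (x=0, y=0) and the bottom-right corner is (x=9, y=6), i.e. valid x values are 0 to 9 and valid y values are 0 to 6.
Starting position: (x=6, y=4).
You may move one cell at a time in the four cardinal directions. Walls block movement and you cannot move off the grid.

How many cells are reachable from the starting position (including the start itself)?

BFS flood-fill from (x=6, y=4):
  Distance 0: (x=6, y=4)
  Distance 1: (x=6, y=3), (x=5, y=4), (x=7, y=4), (x=6, y=5)
  Distance 2: (x=6, y=2), (x=7, y=3), (x=4, y=4), (x=8, y=4), (x=5, y=5), (x=7, y=5), (x=6, y=6)
  Distance 3: (x=6, y=1), (x=8, y=3), (x=3, y=4), (x=9, y=4), (x=8, y=5), (x=7, y=6)
  Distance 4: (x=6, y=0), (x=5, y=1), (x=7, y=1), (x=8, y=2), (x=3, y=3), (x=9, y=3), (x=2, y=4), (x=3, y=5), (x=9, y=5)
  Distance 5: (x=4, y=1), (x=8, y=1), (x=3, y=2), (x=2, y=3), (x=1, y=4), (x=2, y=5), (x=3, y=6), (x=9, y=6)
  Distance 6: (x=4, y=0), (x=8, y=0), (x=9, y=1), (x=2, y=2), (x=4, y=2), (x=1, y=3), (x=0, y=4), (x=1, y=5), (x=4, y=6)
  Distance 7: (x=9, y=0), (x=1, y=2), (x=0, y=3), (x=0, y=5), (x=1, y=6)
  Distance 8: (x=1, y=1), (x=0, y=2), (x=0, y=6)
Total reachable: 52 (grid has 53 open cells total)

Answer: Reachable cells: 52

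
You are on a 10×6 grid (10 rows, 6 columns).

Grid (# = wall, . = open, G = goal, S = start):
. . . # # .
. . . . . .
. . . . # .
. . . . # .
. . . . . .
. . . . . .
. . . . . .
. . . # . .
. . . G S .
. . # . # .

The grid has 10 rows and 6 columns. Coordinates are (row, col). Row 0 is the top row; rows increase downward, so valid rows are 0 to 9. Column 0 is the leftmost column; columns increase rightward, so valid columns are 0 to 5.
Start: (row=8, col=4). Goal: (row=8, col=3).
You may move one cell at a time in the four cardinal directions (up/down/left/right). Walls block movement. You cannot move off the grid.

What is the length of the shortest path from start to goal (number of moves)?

Answer: Shortest path length: 1

Derivation:
BFS from (row=8, col=4) until reaching (row=8, col=3):
  Distance 0: (row=8, col=4)
  Distance 1: (row=7, col=4), (row=8, col=3), (row=8, col=5)  <- goal reached here
One shortest path (1 moves): (row=8, col=4) -> (row=8, col=3)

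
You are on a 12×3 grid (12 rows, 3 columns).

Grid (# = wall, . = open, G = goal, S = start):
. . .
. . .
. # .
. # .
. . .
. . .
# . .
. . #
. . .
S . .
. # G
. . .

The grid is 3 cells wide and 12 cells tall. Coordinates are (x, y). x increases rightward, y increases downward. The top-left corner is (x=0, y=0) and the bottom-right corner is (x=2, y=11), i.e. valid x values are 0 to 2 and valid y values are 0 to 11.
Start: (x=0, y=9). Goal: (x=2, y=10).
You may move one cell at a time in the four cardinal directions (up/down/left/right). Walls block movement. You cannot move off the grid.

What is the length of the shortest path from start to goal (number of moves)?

Answer: Shortest path length: 3

Derivation:
BFS from (x=0, y=9) until reaching (x=2, y=10):
  Distance 0: (x=0, y=9)
  Distance 1: (x=0, y=8), (x=1, y=9), (x=0, y=10)
  Distance 2: (x=0, y=7), (x=1, y=8), (x=2, y=9), (x=0, y=11)
  Distance 3: (x=1, y=7), (x=2, y=8), (x=2, y=10), (x=1, y=11)  <- goal reached here
One shortest path (3 moves): (x=0, y=9) -> (x=1, y=9) -> (x=2, y=9) -> (x=2, y=10)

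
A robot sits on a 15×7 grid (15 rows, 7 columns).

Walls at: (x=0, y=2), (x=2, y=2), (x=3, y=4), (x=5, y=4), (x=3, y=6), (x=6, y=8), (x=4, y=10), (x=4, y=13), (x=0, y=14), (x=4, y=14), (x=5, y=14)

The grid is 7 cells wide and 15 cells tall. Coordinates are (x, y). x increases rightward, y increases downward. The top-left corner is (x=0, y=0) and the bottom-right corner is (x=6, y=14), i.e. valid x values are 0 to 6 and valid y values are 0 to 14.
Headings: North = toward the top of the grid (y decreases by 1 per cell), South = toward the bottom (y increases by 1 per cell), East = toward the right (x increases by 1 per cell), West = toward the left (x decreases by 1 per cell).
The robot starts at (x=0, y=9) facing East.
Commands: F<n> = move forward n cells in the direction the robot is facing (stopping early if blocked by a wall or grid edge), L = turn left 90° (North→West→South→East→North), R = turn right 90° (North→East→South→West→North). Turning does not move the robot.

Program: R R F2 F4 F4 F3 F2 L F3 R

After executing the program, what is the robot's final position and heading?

Answer: Final position: (x=0, y=12), facing West

Derivation:
Start: (x=0, y=9), facing East
  R: turn right, now facing South
  R: turn right, now facing West
  F2: move forward 0/2 (blocked), now at (x=0, y=9)
  F4: move forward 0/4 (blocked), now at (x=0, y=9)
  F4: move forward 0/4 (blocked), now at (x=0, y=9)
  F3: move forward 0/3 (blocked), now at (x=0, y=9)
  F2: move forward 0/2 (blocked), now at (x=0, y=9)
  L: turn left, now facing South
  F3: move forward 3, now at (x=0, y=12)
  R: turn right, now facing West
Final: (x=0, y=12), facing West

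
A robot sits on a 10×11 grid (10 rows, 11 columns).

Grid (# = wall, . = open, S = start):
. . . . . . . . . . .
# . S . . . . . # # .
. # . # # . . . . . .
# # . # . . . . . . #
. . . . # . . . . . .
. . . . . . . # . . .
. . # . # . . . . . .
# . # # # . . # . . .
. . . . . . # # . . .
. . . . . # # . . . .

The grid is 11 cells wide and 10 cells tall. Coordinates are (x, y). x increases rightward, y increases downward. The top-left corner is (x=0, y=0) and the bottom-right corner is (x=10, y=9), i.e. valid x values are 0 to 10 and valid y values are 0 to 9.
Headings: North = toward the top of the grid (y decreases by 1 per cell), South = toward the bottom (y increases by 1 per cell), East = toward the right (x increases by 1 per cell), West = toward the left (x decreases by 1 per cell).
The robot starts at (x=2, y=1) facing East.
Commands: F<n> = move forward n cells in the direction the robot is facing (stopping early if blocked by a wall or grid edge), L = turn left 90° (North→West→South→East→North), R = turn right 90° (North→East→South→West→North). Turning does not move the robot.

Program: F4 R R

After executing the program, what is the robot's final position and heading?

Answer: Final position: (x=6, y=1), facing West

Derivation:
Start: (x=2, y=1), facing East
  F4: move forward 4, now at (x=6, y=1)
  R: turn right, now facing South
  R: turn right, now facing West
Final: (x=6, y=1), facing West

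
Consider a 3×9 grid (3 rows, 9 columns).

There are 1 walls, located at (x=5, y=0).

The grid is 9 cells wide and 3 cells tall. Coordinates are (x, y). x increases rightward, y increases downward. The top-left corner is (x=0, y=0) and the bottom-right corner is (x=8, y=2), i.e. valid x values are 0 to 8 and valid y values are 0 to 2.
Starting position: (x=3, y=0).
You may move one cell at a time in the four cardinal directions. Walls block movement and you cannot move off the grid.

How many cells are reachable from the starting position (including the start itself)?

Answer: Reachable cells: 26

Derivation:
BFS flood-fill from (x=3, y=0):
  Distance 0: (x=3, y=0)
  Distance 1: (x=2, y=0), (x=4, y=0), (x=3, y=1)
  Distance 2: (x=1, y=0), (x=2, y=1), (x=4, y=1), (x=3, y=2)
  Distance 3: (x=0, y=0), (x=1, y=1), (x=5, y=1), (x=2, y=2), (x=4, y=2)
  Distance 4: (x=0, y=1), (x=6, y=1), (x=1, y=2), (x=5, y=2)
  Distance 5: (x=6, y=0), (x=7, y=1), (x=0, y=2), (x=6, y=2)
  Distance 6: (x=7, y=0), (x=8, y=1), (x=7, y=2)
  Distance 7: (x=8, y=0), (x=8, y=2)
Total reachable: 26 (grid has 26 open cells total)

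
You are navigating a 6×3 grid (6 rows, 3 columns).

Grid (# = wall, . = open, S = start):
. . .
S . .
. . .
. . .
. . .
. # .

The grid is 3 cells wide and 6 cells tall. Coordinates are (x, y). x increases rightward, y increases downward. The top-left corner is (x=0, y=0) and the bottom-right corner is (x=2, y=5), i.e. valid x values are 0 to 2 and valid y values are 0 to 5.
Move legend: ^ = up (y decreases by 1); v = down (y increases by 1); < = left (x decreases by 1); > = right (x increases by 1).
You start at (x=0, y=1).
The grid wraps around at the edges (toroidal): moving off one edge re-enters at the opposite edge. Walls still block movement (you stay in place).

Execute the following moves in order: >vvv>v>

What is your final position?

Start: (x=0, y=1)
  > (right): (x=0, y=1) -> (x=1, y=1)
  v (down): (x=1, y=1) -> (x=1, y=2)
  v (down): (x=1, y=2) -> (x=1, y=3)
  v (down): (x=1, y=3) -> (x=1, y=4)
  > (right): (x=1, y=4) -> (x=2, y=4)
  v (down): (x=2, y=4) -> (x=2, y=5)
  > (right): (x=2, y=5) -> (x=0, y=5)
Final: (x=0, y=5)

Answer: Final position: (x=0, y=5)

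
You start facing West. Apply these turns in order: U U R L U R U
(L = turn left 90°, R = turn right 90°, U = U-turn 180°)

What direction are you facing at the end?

Start: West
  U (U-turn (180°)) -> East
  U (U-turn (180°)) -> West
  R (right (90° clockwise)) -> North
  L (left (90° counter-clockwise)) -> West
  U (U-turn (180°)) -> East
  R (right (90° clockwise)) -> South
  U (U-turn (180°)) -> North
Final: North

Answer: Final heading: North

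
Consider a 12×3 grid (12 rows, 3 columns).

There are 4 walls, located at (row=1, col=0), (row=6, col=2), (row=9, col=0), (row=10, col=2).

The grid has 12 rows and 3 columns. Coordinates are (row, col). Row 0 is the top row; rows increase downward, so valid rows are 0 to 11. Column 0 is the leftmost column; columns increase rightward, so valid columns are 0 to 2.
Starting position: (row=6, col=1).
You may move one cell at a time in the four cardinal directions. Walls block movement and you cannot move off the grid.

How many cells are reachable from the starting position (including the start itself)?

Answer: Reachable cells: 32

Derivation:
BFS flood-fill from (row=6, col=1):
  Distance 0: (row=6, col=1)
  Distance 1: (row=5, col=1), (row=6, col=0), (row=7, col=1)
  Distance 2: (row=4, col=1), (row=5, col=0), (row=5, col=2), (row=7, col=0), (row=7, col=2), (row=8, col=1)
  Distance 3: (row=3, col=1), (row=4, col=0), (row=4, col=2), (row=8, col=0), (row=8, col=2), (row=9, col=1)
  Distance 4: (row=2, col=1), (row=3, col=0), (row=3, col=2), (row=9, col=2), (row=10, col=1)
  Distance 5: (row=1, col=1), (row=2, col=0), (row=2, col=2), (row=10, col=0), (row=11, col=1)
  Distance 6: (row=0, col=1), (row=1, col=2), (row=11, col=0), (row=11, col=2)
  Distance 7: (row=0, col=0), (row=0, col=2)
Total reachable: 32 (grid has 32 open cells total)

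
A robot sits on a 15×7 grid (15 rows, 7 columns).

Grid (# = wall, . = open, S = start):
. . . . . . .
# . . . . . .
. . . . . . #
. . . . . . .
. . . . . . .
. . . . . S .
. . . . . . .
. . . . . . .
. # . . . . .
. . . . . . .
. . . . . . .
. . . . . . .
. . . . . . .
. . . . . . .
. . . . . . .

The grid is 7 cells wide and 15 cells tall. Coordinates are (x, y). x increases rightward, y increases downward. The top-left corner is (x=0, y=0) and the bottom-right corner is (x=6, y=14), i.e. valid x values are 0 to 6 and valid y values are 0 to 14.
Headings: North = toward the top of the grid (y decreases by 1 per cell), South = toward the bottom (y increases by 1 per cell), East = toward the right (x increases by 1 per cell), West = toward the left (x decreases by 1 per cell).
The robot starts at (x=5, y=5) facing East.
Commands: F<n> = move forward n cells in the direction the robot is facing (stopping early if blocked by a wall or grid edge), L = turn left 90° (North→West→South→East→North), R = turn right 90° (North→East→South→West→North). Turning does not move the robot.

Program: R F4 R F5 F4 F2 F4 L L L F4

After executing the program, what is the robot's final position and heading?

Start: (x=5, y=5), facing East
  R: turn right, now facing South
  F4: move forward 4, now at (x=5, y=9)
  R: turn right, now facing West
  F5: move forward 5, now at (x=0, y=9)
  F4: move forward 0/4 (blocked), now at (x=0, y=9)
  F2: move forward 0/2 (blocked), now at (x=0, y=9)
  F4: move forward 0/4 (blocked), now at (x=0, y=9)
  L: turn left, now facing South
  L: turn left, now facing East
  L: turn left, now facing North
  F4: move forward 4, now at (x=0, y=5)
Final: (x=0, y=5), facing North

Answer: Final position: (x=0, y=5), facing North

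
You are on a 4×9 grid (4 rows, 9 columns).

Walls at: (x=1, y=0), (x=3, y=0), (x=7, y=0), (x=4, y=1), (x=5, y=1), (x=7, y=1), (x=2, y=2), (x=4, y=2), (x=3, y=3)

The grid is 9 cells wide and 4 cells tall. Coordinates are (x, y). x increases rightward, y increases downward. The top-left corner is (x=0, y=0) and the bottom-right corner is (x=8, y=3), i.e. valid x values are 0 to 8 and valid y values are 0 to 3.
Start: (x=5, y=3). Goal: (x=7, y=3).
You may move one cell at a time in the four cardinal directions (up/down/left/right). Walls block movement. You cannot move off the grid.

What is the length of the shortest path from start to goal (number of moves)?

Answer: Shortest path length: 2

Derivation:
BFS from (x=5, y=3) until reaching (x=7, y=3):
  Distance 0: (x=5, y=3)
  Distance 1: (x=5, y=2), (x=4, y=3), (x=6, y=3)
  Distance 2: (x=6, y=2), (x=7, y=3)  <- goal reached here
One shortest path (2 moves): (x=5, y=3) -> (x=6, y=3) -> (x=7, y=3)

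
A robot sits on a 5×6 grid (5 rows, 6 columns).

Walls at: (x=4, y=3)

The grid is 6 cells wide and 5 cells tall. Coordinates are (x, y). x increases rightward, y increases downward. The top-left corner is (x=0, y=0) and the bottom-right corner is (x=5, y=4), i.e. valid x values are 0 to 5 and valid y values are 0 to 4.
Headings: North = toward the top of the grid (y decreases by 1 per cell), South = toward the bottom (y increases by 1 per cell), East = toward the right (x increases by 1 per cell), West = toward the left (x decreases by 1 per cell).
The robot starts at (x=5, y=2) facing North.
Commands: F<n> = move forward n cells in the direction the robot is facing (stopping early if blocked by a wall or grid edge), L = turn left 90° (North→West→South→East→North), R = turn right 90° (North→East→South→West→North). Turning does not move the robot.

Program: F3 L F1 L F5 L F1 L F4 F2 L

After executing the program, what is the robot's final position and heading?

Answer: Final position: (x=5, y=0), facing West

Derivation:
Start: (x=5, y=2), facing North
  F3: move forward 2/3 (blocked), now at (x=5, y=0)
  L: turn left, now facing West
  F1: move forward 1, now at (x=4, y=0)
  L: turn left, now facing South
  F5: move forward 2/5 (blocked), now at (x=4, y=2)
  L: turn left, now facing East
  F1: move forward 1, now at (x=5, y=2)
  L: turn left, now facing North
  F4: move forward 2/4 (blocked), now at (x=5, y=0)
  F2: move forward 0/2 (blocked), now at (x=5, y=0)
  L: turn left, now facing West
Final: (x=5, y=0), facing West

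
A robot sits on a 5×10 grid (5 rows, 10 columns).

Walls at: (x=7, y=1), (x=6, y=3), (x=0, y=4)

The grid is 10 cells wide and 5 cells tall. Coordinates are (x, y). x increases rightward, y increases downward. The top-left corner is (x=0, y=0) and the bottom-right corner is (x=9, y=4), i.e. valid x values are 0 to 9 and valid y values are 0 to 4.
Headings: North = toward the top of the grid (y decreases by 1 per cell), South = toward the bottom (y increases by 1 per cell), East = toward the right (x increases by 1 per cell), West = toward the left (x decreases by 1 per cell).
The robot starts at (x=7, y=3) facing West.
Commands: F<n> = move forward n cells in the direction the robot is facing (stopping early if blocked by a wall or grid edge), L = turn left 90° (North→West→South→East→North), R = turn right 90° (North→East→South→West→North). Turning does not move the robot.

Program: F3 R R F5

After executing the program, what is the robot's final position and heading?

Start: (x=7, y=3), facing West
  F3: move forward 0/3 (blocked), now at (x=7, y=3)
  R: turn right, now facing North
  R: turn right, now facing East
  F5: move forward 2/5 (blocked), now at (x=9, y=3)
Final: (x=9, y=3), facing East

Answer: Final position: (x=9, y=3), facing East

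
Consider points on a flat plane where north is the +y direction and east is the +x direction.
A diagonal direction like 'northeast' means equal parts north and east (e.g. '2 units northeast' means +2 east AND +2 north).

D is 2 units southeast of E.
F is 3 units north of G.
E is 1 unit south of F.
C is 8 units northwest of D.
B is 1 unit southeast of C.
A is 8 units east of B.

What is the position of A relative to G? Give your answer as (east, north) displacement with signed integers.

Place G at the origin (east=0, north=0).
  F is 3 units north of G: delta (east=+0, north=+3); F at (east=0, north=3).
  E is 1 unit south of F: delta (east=+0, north=-1); E at (east=0, north=2).
  D is 2 units southeast of E: delta (east=+2, north=-2); D at (east=2, north=0).
  C is 8 units northwest of D: delta (east=-8, north=+8); C at (east=-6, north=8).
  B is 1 unit southeast of C: delta (east=+1, north=-1); B at (east=-5, north=7).
  A is 8 units east of B: delta (east=+8, north=+0); A at (east=3, north=7).
Therefore A relative to G: (east=3, north=7).

Answer: A is at (east=3, north=7) relative to G.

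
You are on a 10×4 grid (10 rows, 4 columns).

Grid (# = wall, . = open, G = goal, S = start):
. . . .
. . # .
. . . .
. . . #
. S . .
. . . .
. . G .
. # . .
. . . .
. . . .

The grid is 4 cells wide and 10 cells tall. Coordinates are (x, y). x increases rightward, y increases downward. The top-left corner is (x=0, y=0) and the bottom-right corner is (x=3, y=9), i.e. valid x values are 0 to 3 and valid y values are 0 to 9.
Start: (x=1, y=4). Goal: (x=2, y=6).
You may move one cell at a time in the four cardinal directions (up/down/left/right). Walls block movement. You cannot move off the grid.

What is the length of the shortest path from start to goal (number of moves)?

Answer: Shortest path length: 3

Derivation:
BFS from (x=1, y=4) until reaching (x=2, y=6):
  Distance 0: (x=1, y=4)
  Distance 1: (x=1, y=3), (x=0, y=4), (x=2, y=4), (x=1, y=5)
  Distance 2: (x=1, y=2), (x=0, y=3), (x=2, y=3), (x=3, y=4), (x=0, y=5), (x=2, y=5), (x=1, y=6)
  Distance 3: (x=1, y=1), (x=0, y=2), (x=2, y=2), (x=3, y=5), (x=0, y=6), (x=2, y=6)  <- goal reached here
One shortest path (3 moves): (x=1, y=4) -> (x=2, y=4) -> (x=2, y=5) -> (x=2, y=6)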